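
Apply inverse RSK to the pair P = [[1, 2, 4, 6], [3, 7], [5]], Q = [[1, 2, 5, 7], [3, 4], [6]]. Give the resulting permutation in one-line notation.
Reverse the RSK construction: for i from n down to 1, find the cell of Q containing i, remove the entry at that cell from P, and reverse-bump it up through P; the value ejected from row 1 is w(i).

Step i=7: Q has 7 at row 1, column 4; remove that cell from P, ejecting 6. So w(7) = 6. P is now [[1, 2, 4], [3, 7], [5]].
Step i=6: Q has 6 at row 3, column 1; remove 5 from row 3 of P and reverse-bump: 5 enters row 2 and ejects 3; 3 enters row 1 and ejects 2. So w(6) = 2. P is now [[1, 3, 4], [5, 7]].
Step i=5: Q has 5 at row 1, column 3; remove that cell from P, ejecting 4. So w(5) = 4. P is now [[1, 3], [5, 7]].
Step i=4: Q has 4 at row 2, column 2; remove 7 from row 2 of P and reverse-bump: 7 enters row 1 and ejects 3. So w(4) = 3. P is now [[1, 7], [5]].
Step i=3: Q has 3 at row 2, column 1; remove 5 from row 2 of P and reverse-bump: 5 enters row 1 and ejects 1. So w(3) = 1. P is now [[5, 7]].
Step i=2: Q has 2 at row 1, column 2; remove that cell from P, ejecting 7. So w(2) = 7. P is now [[5]].
Step i=1: Q has 1 at row 1, column 1; remove that cell from P, ejecting 5. So w(1) = 5. P is now [].

So w = 5 7 1 3 4 2 6.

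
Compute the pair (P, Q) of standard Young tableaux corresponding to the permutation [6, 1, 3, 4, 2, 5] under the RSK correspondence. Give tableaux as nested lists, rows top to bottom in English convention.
P = [[1, 2, 4, 5], [3], [6]], Q = [[1, 3, 4, 6], [2], [5]]

Insert each entry of the permutation into P by Schensted row insertion, recording in Q the position of each new cell.

After inserting 6: P = [[6]].
After inserting 1: P = [[1], [6]].
After inserting 3: P = [[1, 3], [6]].
After inserting 4: P = [[1, 3, 4], [6]].
After inserting 2: P = [[1, 2, 4], [3], [6]].
After inserting 5: P = [[1, 2, 4, 5], [3], [6]].

So P = [[1, 2, 4, 5], [3], [6]], Q = [[1, 3, 4, 6], [2], [5]].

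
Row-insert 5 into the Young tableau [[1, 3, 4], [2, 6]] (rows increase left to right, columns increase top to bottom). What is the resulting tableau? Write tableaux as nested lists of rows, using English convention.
[[1, 3, 4, 5], [2, 6]]

5 is larger than every entry of row 1, so it is appended to row 1. The new tableau is [[1, 3, 4, 5], [2, 6]].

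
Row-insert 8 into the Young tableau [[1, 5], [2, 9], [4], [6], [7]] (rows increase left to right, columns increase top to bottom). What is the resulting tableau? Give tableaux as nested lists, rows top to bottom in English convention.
[[1, 5, 8], [2, 9], [4], [6], [7]]

8 is larger than every entry of row 1, so it is appended to row 1. The new tableau is [[1, 5, 8], [2, 9], [4], [6], [7]].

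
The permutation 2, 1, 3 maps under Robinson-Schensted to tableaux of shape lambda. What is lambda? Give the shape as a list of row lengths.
Row-insert each entry into an empty tableau.

After inserting 2: P = [[2]].
After inserting 1: P = [[1], [2]].
After inserting 3: P = [[1, 3], [2]].

The final insertion tableau P = [[1, 3], [2]] has shape [2, 1].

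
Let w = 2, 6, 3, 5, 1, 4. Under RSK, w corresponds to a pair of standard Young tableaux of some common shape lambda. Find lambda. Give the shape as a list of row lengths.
[3, 2, 1]

RSK row insertion gives P = [[1, 3, 4], [2, 5], [6]], which has shape [3, 2, 1].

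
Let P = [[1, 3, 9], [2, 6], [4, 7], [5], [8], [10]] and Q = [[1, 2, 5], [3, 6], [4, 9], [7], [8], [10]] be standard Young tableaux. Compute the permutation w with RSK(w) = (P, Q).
5 10 8 4 9 7 6 2 3 1

Reverse the RSK construction: for i from n down to 1, find the cell of Q containing i, remove the entry at that cell from P, and reverse-bump it up through P; the value ejected from row 1 is w(i).

Step i=10: Q has 10 at row 6, column 1; remove 10 from row 6 of P and reverse-bump: 10 enters row 5 and ejects 8; 8 enters row 4 and ejects 5; 5 enters row 3 and ejects 4; 4 enters row 2 and ejects 2; 2 enters row 1 and ejects 1. So w(10) = 1. P is now [[2, 3, 9], [4, 6], [5, 7], [8], [10]].
Step i=9: Q has 9 at row 3, column 2; remove 7 from row 3 of P and reverse-bump: 7 enters row 2 and ejects 6; 6 enters row 1 and ejects 3. So w(9) = 3. P is now [[2, 6, 9], [4, 7], [5], [8], [10]].
Step i=8: Q has 8 at row 5, column 1; remove 10 from row 5 of P and reverse-bump: 10 enters row 4 and ejects 8; 8 enters row 3 and ejects 5; 5 enters row 2 and ejects 4; 4 enters row 1 and ejects 2. So w(8) = 2. P is now [[4, 6, 9], [5, 7], [8], [10]].
Step i=7: Q has 7 at row 4, column 1; remove 10 from row 4 of P and reverse-bump: 10 enters row 3 and ejects 8; 8 enters row 2 and ejects 7; 7 enters row 1 and ejects 6. So w(7) = 6. P is now [[4, 7, 9], [5, 8], [10]].
Step i=6: Q has 6 at row 2, column 2; remove 8 from row 2 of P and reverse-bump: 8 enters row 1 and ejects 7. So w(6) = 7. P is now [[4, 8, 9], [5], [10]].
Step i=5: Q has 5 at row 1, column 3; remove that cell from P, ejecting 9. So w(5) = 9. P is now [[4, 8], [5], [10]].
Step i=4: Q has 4 at row 3, column 1; remove 10 from row 3 of P and reverse-bump: 10 enters row 2 and ejects 5; 5 enters row 1 and ejects 4. So w(4) = 4. P is now [[5, 8], [10]].
Step i=3: Q has 3 at row 2, column 1; remove 10 from row 2 of P and reverse-bump: 10 enters row 1 and ejects 8. So w(3) = 8. P is now [[5, 10]].
Step i=2: Q has 2 at row 1, column 2; remove that cell from P, ejecting 10. So w(2) = 10. P is now [[5]].
Step i=1: Q has 1 at row 1, column 1; remove that cell from P, ejecting 5. So w(1) = 5. P is now [].

So w = 5 10 8 4 9 7 6 2 3 1.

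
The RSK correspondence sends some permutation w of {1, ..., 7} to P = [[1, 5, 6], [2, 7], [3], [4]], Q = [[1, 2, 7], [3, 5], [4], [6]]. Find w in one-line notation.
Reverse the RSK construction: for i from n down to 1, find the cell of Q containing i, remove the entry at that cell from P, and reverse-bump it up through P; the value ejected from row 1 is w(i).

Step i=7: Q has 7 at row 1, column 3; remove that cell from P, ejecting 6. So w(7) = 6. P is now [[1, 5], [2, 7], [3], [4]].
Step i=6: Q has 6 at row 4, column 1; remove 4 from row 4 of P and reverse-bump: 4 enters row 3 and ejects 3; 3 enters row 2 and ejects 2; 2 enters row 1 and ejects 1. So w(6) = 1. P is now [[2, 5], [3, 7], [4]].
Step i=5: Q has 5 at row 2, column 2; remove 7 from row 2 of P and reverse-bump: 7 enters row 1 and ejects 5. So w(5) = 5. P is now [[2, 7], [3], [4]].
Step i=4: Q has 4 at row 3, column 1; remove 4 from row 3 of P and reverse-bump: 4 enters row 2 and ejects 3; 3 enters row 1 and ejects 2. So w(4) = 2. P is now [[3, 7], [4]].
Step i=3: Q has 3 at row 2, column 1; remove 4 from row 2 of P and reverse-bump: 4 enters row 1 and ejects 3. So w(3) = 3. P is now [[4, 7]].
Step i=2: Q has 2 at row 1, column 2; remove that cell from P, ejecting 7. So w(2) = 7. P is now [[4]].
Step i=1: Q has 1 at row 1, column 1; remove that cell from P, ejecting 4. So w(1) = 4. P is now [].

So w = 4 7 3 2 5 1 6.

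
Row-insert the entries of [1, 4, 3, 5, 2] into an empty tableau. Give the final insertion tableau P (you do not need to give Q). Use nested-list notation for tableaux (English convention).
Insert 1: appended to row 1. P = [[1]].
Insert 4: appended to row 1. P = [[1, 4]].
Insert 3: 3 bumps 4 from row 1; 4 starts row 2. P = [[1, 3], [4]].
Insert 5: appended to row 1. P = [[1, 3, 5], [4]].
Insert 2: 2 bumps 3 from row 1; 3 bumps 4 from row 2; 4 starts row 3. P = [[1, 2, 5], [3], [4]].

So P = [[1, 2, 5], [3], [4]].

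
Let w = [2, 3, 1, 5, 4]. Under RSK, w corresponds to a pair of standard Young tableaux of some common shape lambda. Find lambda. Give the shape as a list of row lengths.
[3, 2]

Row-insert each entry into an empty tableau.

After inserting 2: P = [[2]].
After inserting 3: P = [[2, 3]].
After inserting 1: P = [[1, 3], [2]].
After inserting 5: P = [[1, 3, 5], [2]].
After inserting 4: P = [[1, 3, 4], [2, 5]].

The final insertion tableau P = [[1, 3, 4], [2, 5]] has shape [3, 2].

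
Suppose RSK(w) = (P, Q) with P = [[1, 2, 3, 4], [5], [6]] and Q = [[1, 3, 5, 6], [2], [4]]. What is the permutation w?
6 1 5 2 3 4

Reverse RSK: for i = n, n-1, ..., 1, locate i in Q, remove the corresponding corner cell from P, and reverse-bump its entry up through P; the value ejected from row 1 is w(i).

So w = 6 1 5 2 3 4.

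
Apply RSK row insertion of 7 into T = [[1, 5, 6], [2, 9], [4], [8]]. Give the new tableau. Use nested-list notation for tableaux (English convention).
[[1, 5, 6, 7], [2, 9], [4], [8]]

7 is larger than every entry of row 1, so it is appended to row 1. The new tableau is [[1, 5, 6, 7], [2, 9], [4], [8]].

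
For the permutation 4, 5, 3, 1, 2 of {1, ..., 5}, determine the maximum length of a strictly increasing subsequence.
2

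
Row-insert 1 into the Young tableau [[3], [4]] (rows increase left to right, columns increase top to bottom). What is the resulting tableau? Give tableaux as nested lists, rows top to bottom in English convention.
In row 1, 1 replaces 3 (the leftmost entry greater than 1); 3 is bumped to row 2. In row 2, 3 replaces 4 (the leftmost entry greater than 3); 4 is bumped to row 3. 4 starts a new row 3. The new tableau is [[1], [3], [4]].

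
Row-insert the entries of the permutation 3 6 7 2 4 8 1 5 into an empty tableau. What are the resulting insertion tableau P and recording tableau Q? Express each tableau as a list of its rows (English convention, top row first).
P = [[1, 4, 5, 8], [2, 6, 7], [3]], Q = [[1, 2, 3, 6], [4, 5, 8], [7]]

Insert each entry of the permutation into P by Schensted row insertion, recording in Q the position of each new cell.

Insert 3: appended to row 1. P = [[3]], Q = [[1]].
Insert 6: appended to row 1. P = [[3, 6]], Q = [[1, 2]].
Insert 7: appended to row 1. P = [[3, 6, 7]], Q = [[1, 2, 3]].
Insert 2: 2 bumps 3 from row 1; 3 starts row 2. P = [[2, 6, 7], [3]], Q = [[1, 2, 3], [4]].
Insert 4: 4 bumps 6 from row 1; 6 appends to row 2. P = [[2, 4, 7], [3, 6]], Q = [[1, 2, 3], [4, 5]].
Insert 8: appended to row 1. P = [[2, 4, 7, 8], [3, 6]], Q = [[1, 2, 3, 6], [4, 5]].
Insert 1: 1 bumps 2 from row 1; 2 bumps 3 from row 2; 3 starts row 3. P = [[1, 4, 7, 8], [2, 6], [3]], Q = [[1, 2, 3, 6], [4, 5], [7]].
Insert 5: 5 bumps 7 from row 1; 7 appends to row 2. P = [[1, 4, 5, 8], [2, 6, 7], [3]], Q = [[1, 2, 3, 6], [4, 5, 8], [7]].

So P = [[1, 4, 5, 8], [2, 6, 7], [3]], Q = [[1, 2, 3, 6], [4, 5, 8], [7]].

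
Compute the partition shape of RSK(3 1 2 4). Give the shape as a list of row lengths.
Row-insert each entry into an empty tableau.

After inserting 3: P = [[3]].
After inserting 1: P = [[1], [3]].
After inserting 2: P = [[1, 2], [3]].
After inserting 4: P = [[1, 2, 4], [3]].

The final insertion tableau P = [[1, 2, 4], [3]] has shape [3, 1].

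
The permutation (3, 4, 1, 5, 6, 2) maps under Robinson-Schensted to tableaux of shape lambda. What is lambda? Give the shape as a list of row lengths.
Row-insert each entry into an empty tableau.

After inserting 3: P = [[3]].
After inserting 4: P = [[3, 4]].
After inserting 1: P = [[1, 4], [3]].
After inserting 5: P = [[1, 4, 5], [3]].
After inserting 6: P = [[1, 4, 5, 6], [3]].
After inserting 2: P = [[1, 2, 5, 6], [3, 4]].

The final insertion tableau P = [[1, 2, 5, 6], [3, 4]] has shape [4, 2].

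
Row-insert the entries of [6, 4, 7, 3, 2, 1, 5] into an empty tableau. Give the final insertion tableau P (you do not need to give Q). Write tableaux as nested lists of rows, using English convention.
P = [[1, 5], [2, 7], [3], [4], [6]]

Insert 6: appended to row 1. P = [[6]].
Insert 4: 4 bumps 6 from row 1; 6 starts row 2. P = [[4], [6]].
Insert 7: appended to row 1. P = [[4, 7], [6]].
Insert 3: 3 bumps 4 from row 1; 4 bumps 6 from row 2; 6 starts row 3. P = [[3, 7], [4], [6]].
Insert 2: 2 bumps 3 from row 1; 3 bumps 4 from row 2; 4 bumps 6 from row 3; 6 starts row 4. P = [[2, 7], [3], [4], [6]].
Insert 1: 1 bumps 2 from row 1; 2 bumps 3 from row 2; 3 bumps 4 from row 3; 4 bumps 6 from row 4; 6 starts row 5. P = [[1, 7], [2], [3], [4], [6]].
Insert 5: 5 bumps 7 from row 1; 7 appends to row 2. P = [[1, 5], [2, 7], [3], [4], [6]].

So P = [[1, 5], [2, 7], [3], [4], [6]].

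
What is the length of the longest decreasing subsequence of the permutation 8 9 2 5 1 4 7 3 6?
4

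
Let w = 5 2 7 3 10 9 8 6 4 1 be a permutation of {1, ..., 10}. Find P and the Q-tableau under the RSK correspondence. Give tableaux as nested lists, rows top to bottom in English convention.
Insert each entry of the permutation into P by Schensted row insertion, recording in Q the position of each new cell.

Insert 5: appended to row 1. P = [[5]].
Insert 2: 2 bumps 5 from row 1; 5 starts row 2. P = [[2], [5]].
Insert 7: appended to row 1. P = [[2, 7], [5]].
Insert 3: 3 bumps 7 from row 1; 7 appends to row 2. P = [[2, 3], [5, 7]].
Insert 10: appended to row 1. P = [[2, 3, 10], [5, 7]].
Insert 9: 9 bumps 10 from row 1; 10 appends to row 2. P = [[2, 3, 9], [5, 7, 10]].
Insert 8: 8 bumps 9 from row 1; 9 bumps 10 from row 2; 10 starts row 3. P = [[2, 3, 8], [5, 7, 9], [10]].
Insert 6: 6 bumps 8 from row 1; 8 bumps 9 from row 2; 9 bumps 10 from row 3; 10 starts row 4. P = [[2, 3, 6], [5, 7, 8], [9], [10]].
Insert 4: 4 bumps 6 from row 1; 6 bumps 7 from row 2; 7 bumps 9 from row 3; 9 bumps 10 from row 4; 10 starts row 5. P = [[2, 3, 4], [5, 6, 8], [7], [9], [10]].
Insert 1: 1 bumps 2 from row 1; 2 bumps 5 from row 2; 5 bumps 7 from row 3; 7 bumps 9 from row 4; 9 bumps 10 from row 5; 10 starts row 6. P = [[1, 3, 4], [2, 6, 8], [5], [7], [9], [10]].

So P = [[1, 3, 4], [2, 6, 8], [5], [7], [9], [10]], Q = [[1, 3, 5], [2, 4, 6], [7], [8], [9], [10]].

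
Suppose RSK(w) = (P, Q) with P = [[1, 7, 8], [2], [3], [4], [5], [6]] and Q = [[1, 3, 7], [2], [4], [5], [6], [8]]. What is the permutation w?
Reverse the RSK construction: for i from n down to 1, find the cell of Q containing i, remove the entry at that cell from P, and reverse-bump it up through P; the value ejected from row 1 is w(i).

Step i=8: Q has 8 at row 6, column 1; remove 6 from row 6 of P and reverse-bump: 6 enters row 5 and ejects 5; 5 enters row 4 and ejects 4; 4 enters row 3 and ejects 3; 3 enters row 2 and ejects 2; 2 enters row 1 and ejects 1. So w(8) = 1. P is now [[2, 7, 8], [3], [4], [5], [6]].
Step i=7: Q has 7 at row 1, column 3; remove that cell from P, ejecting 8. So w(7) = 8. P is now [[2, 7], [3], [4], [5], [6]].
Step i=6: Q has 6 at row 5, column 1; remove 6 from row 5 of P and reverse-bump: 6 enters row 4 and ejects 5; 5 enters row 3 and ejects 4; 4 enters row 2 and ejects 3; 3 enters row 1 and ejects 2. So w(6) = 2. P is now [[3, 7], [4], [5], [6]].
Step i=5: Q has 5 at row 4, column 1; remove 6 from row 4 of P and reverse-bump: 6 enters row 3 and ejects 5; 5 enters row 2 and ejects 4; 4 enters row 1 and ejects 3. So w(5) = 3. P is now [[4, 7], [5], [6]].
Step i=4: Q has 4 at row 3, column 1; remove 6 from row 3 of P and reverse-bump: 6 enters row 2 and ejects 5; 5 enters row 1 and ejects 4. So w(4) = 4. P is now [[5, 7], [6]].
Step i=3: Q has 3 at row 1, column 2; remove that cell from P, ejecting 7. So w(3) = 7. P is now [[5], [6]].
Step i=2: Q has 2 at row 2, column 1; remove 6 from row 2 of P and reverse-bump: 6 enters row 1 and ejects 5. So w(2) = 5. P is now [[6]].
Step i=1: Q has 1 at row 1, column 1; remove that cell from P, ejecting 6. So w(1) = 6. P is now [].

So w = 6 5 7 4 3 2 8 1.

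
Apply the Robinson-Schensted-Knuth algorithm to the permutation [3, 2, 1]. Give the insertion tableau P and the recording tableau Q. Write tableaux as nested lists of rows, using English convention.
Insert each entry of the permutation into P by Schensted row insertion, recording in Q the position of each new cell.

Insert 3: appended to row 1. P = [[3]].
Insert 2: 2 bumps 3 from row 1; 3 starts row 2. P = [[2], [3]].
Insert 1: 1 bumps 2 from row 1; 2 bumps 3 from row 2; 3 starts row 3. P = [[1], [2], [3]].

So P = [[1], [2], [3]], Q = [[1], [2], [3]].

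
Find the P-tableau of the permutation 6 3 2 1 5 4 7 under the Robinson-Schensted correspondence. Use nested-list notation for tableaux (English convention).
Insert 6: appended to row 1. P = [[6]].
Insert 3: 3 bumps 6 from row 1; 6 starts row 2. P = [[3], [6]].
Insert 2: 2 bumps 3 from row 1; 3 bumps 6 from row 2; 6 starts row 3. P = [[2], [3], [6]].
Insert 1: 1 bumps 2 from row 1; 2 bumps 3 from row 2; 3 bumps 6 from row 3; 6 starts row 4. P = [[1], [2], [3], [6]].
Insert 5: appended to row 1. P = [[1, 5], [2], [3], [6]].
Insert 4: 4 bumps 5 from row 1; 5 appends to row 2. P = [[1, 4], [2, 5], [3], [6]].
Insert 7: appended to row 1. P = [[1, 4, 7], [2, 5], [3], [6]].

So P = [[1, 4, 7], [2, 5], [3], [6]].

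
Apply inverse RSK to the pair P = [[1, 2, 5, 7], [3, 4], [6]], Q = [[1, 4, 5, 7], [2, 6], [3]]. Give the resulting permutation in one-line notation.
Reverse the RSK construction: for i from n down to 1, find the cell of Q containing i, remove the entry at that cell from P, and reverse-bump it up through P; the value ejected from row 1 is w(i).

Step i=7: Q has 7 at row 1, column 4; remove that cell from P, ejecting 7. So w(7) = 7. P is now [[1, 2, 5], [3, 4], [6]].
Step i=6: Q has 6 at row 2, column 2; remove 4 from row 2 of P and reverse-bump: 4 enters row 1 and ejects 2. So w(6) = 2. P is now [[1, 4, 5], [3], [6]].
Step i=5: Q has 5 at row 1, column 3; remove that cell from P, ejecting 5. So w(5) = 5. P is now [[1, 4], [3], [6]].
Step i=4: Q has 4 at row 1, column 2; remove that cell from P, ejecting 4. So w(4) = 4. P is now [[1], [3], [6]].
Step i=3: Q has 3 at row 3, column 1; remove 6 from row 3 of P and reverse-bump: 6 enters row 2 and ejects 3; 3 enters row 1 and ejects 1. So w(3) = 1. P is now [[3], [6]].
Step i=2: Q has 2 at row 2, column 1; remove 6 from row 2 of P and reverse-bump: 6 enters row 1 and ejects 3. So w(2) = 3. P is now [[6]].
Step i=1: Q has 1 at row 1, column 1; remove that cell from P, ejecting 6. So w(1) = 6. P is now [].

So w = 6 3 1 4 5 2 7.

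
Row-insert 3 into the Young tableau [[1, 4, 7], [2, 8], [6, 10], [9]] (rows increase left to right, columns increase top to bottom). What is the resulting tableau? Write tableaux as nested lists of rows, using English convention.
[[1, 3, 7], [2, 4], [6, 8], [9, 10]]

In row 1, 3 replaces 4 (the leftmost entry greater than 3); 4 is bumped to row 2. In row 2, 4 replaces 8 (the leftmost entry greater than 4); 8 is bumped to row 3. In row 3, 8 replaces 10 (the leftmost entry greater than 8); 10 is bumped to row 4. 10 is appended to row 4. The new tableau is [[1, 3, 7], [2, 4], [6, 8], [9, 10]].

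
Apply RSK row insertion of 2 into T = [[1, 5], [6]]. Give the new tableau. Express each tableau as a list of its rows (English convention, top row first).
[[1, 2], [5], [6]]

In row 1, 2 replaces 5 (the leftmost entry greater than 2); 5 is bumped to row 2. In row 2, 5 replaces 6 (the leftmost entry greater than 5); 6 is bumped to row 3. 6 starts a new row 3. The new tableau is [[1, 2], [5], [6]].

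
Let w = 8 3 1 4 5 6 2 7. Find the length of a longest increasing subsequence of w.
5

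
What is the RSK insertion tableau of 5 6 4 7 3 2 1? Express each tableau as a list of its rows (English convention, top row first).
P = [[1, 6, 7], [2], [3], [4], [5]]

After inserting 5: P = [[5]].
After inserting 6: P = [[5, 6]].
After inserting 4: P = [[4, 6], [5]].
After inserting 7: P = [[4, 6, 7], [5]].
After inserting 3: P = [[3, 6, 7], [4], [5]].
After inserting 2: P = [[2, 6, 7], [3], [4], [5]].
After inserting 1: P = [[1, 6, 7], [2], [3], [4], [5]].

So P = [[1, 6, 7], [2], [3], [4], [5]].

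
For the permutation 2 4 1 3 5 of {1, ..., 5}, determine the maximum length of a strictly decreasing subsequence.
2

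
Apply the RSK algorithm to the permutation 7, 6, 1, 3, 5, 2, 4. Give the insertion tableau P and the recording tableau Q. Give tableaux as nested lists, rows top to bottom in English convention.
P = [[1, 2, 4], [3, 5], [6], [7]], Q = [[1, 4, 5], [2, 7], [3], [6]]

Insert each entry of the permutation into P by Schensted row insertion, recording in Q the position of each new cell.

Insert 7: appended to row 1. P = [[7]].
Insert 6: 6 bumps 7 from row 1; 7 starts row 2. P = [[6], [7]].
Insert 1: 1 bumps 6 from row 1; 6 bumps 7 from row 2; 7 starts row 3. P = [[1], [6], [7]].
Insert 3: appended to row 1. P = [[1, 3], [6], [7]].
Insert 5: appended to row 1. P = [[1, 3, 5], [6], [7]].
Insert 2: 2 bumps 3 from row 1; 3 bumps 6 from row 2; 6 bumps 7 from row 3; 7 starts row 4. P = [[1, 2, 5], [3], [6], [7]].
Insert 4: 4 bumps 5 from row 1; 5 appends to row 2. P = [[1, 2, 4], [3, 5], [6], [7]].

So P = [[1, 2, 4], [3, 5], [6], [7]], Q = [[1, 4, 5], [2, 7], [3], [6]].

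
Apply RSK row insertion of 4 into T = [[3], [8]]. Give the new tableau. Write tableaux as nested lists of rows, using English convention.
[[3, 4], [8]]

4 is larger than every entry of row 1, so it is appended to row 1. The new tableau is [[3, 4], [8]].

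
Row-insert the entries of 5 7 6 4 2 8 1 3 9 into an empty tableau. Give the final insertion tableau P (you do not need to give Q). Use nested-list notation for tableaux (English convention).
Insert 5: appended to row 1. P = [[5]].
Insert 7: appended to row 1. P = [[5, 7]].
Insert 6: 6 bumps 7 from row 1; 7 starts row 2. P = [[5, 6], [7]].
Insert 4: 4 bumps 5 from row 1; 5 bumps 7 from row 2; 7 starts row 3. P = [[4, 6], [5], [7]].
Insert 2: 2 bumps 4 from row 1; 4 bumps 5 from row 2; 5 bumps 7 from row 3; 7 starts row 4. P = [[2, 6], [4], [5], [7]].
Insert 8: appended to row 1. P = [[2, 6, 8], [4], [5], [7]].
Insert 1: 1 bumps 2 from row 1; 2 bumps 4 from row 2; 4 bumps 5 from row 3; 5 bumps 7 from row 4; 7 starts row 5. P = [[1, 6, 8], [2], [4], [5], [7]].
Insert 3: 3 bumps 6 from row 1; 6 appends to row 2. P = [[1, 3, 8], [2, 6], [4], [5], [7]].
Insert 9: appended to row 1. P = [[1, 3, 8, 9], [2, 6], [4], [5], [7]].

So P = [[1, 3, 8, 9], [2, 6], [4], [5], [7]].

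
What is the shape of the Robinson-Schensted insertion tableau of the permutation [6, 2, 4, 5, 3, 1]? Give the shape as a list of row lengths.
RSK row insertion gives P = [[1, 3, 5], [2], [4], [6]], which has shape [3, 1, 1, 1].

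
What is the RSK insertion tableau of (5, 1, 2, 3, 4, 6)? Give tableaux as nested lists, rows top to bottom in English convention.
Insert 5: appended to row 1. P = [[5]].
Insert 1: 1 bumps 5 from row 1; 5 starts row 2. P = [[1], [5]].
Insert 2: appended to row 1. P = [[1, 2], [5]].
Insert 3: appended to row 1. P = [[1, 2, 3], [5]].
Insert 4: appended to row 1. P = [[1, 2, 3, 4], [5]].
Insert 6: appended to row 1. P = [[1, 2, 3, 4, 6], [5]].

So P = [[1, 2, 3, 4, 6], [5]].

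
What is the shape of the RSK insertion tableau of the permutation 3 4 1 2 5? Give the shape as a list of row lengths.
Row-insert each entry into an empty tableau.

After inserting 3: P = [[3]].
After inserting 4: P = [[3, 4]].
After inserting 1: P = [[1, 4], [3]].
After inserting 2: P = [[1, 2], [3, 4]].
After inserting 5: P = [[1, 2, 5], [3, 4]].

The final insertion tableau P = [[1, 2, 5], [3, 4]] has shape [3, 2].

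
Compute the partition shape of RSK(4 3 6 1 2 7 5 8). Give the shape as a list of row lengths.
[4, 3, 1]

Row-insert each entry into an empty tableau.

After inserting 4: P = [[4]].
After inserting 3: P = [[3], [4]].
After inserting 6: P = [[3, 6], [4]].
After inserting 1: P = [[1, 6], [3], [4]].
After inserting 2: P = [[1, 2], [3, 6], [4]].
After inserting 7: P = [[1, 2, 7], [3, 6], [4]].
After inserting 5: P = [[1, 2, 5], [3, 6, 7], [4]].
After inserting 8: P = [[1, 2, 5, 8], [3, 6, 7], [4]].

The final insertion tableau P = [[1, 2, 5, 8], [3, 6, 7], [4]] has shape [4, 3, 1].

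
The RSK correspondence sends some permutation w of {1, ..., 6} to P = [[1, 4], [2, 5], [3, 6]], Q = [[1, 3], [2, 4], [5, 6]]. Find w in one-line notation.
3 2 6 5 1 4

Reverse the RSK construction: for i from n down to 1, find the cell of Q containing i, remove the entry at that cell from P, and reverse-bump it up through P; the value ejected from row 1 is w(i).

Step i=6: Q has 6 at row 3, column 2; remove 6 from row 3 of P and reverse-bump: 6 enters row 2 and ejects 5; 5 enters row 1 and ejects 4. So w(6) = 4. P is now [[1, 5], [2, 6], [3]].
Step i=5: Q has 5 at row 3, column 1; remove 3 from row 3 of P and reverse-bump: 3 enters row 2 and ejects 2; 2 enters row 1 and ejects 1. So w(5) = 1. P is now [[2, 5], [3, 6]].
Step i=4: Q has 4 at row 2, column 2; remove 6 from row 2 of P and reverse-bump: 6 enters row 1 and ejects 5. So w(4) = 5. P is now [[2, 6], [3]].
Step i=3: Q has 3 at row 1, column 2; remove that cell from P, ejecting 6. So w(3) = 6. P is now [[2], [3]].
Step i=2: Q has 2 at row 2, column 1; remove 3 from row 2 of P and reverse-bump: 3 enters row 1 and ejects 2. So w(2) = 2. P is now [[3]].
Step i=1: Q has 1 at row 1, column 1; remove that cell from P, ejecting 3. So w(1) = 3. P is now [].

So w = 3 2 6 5 1 4.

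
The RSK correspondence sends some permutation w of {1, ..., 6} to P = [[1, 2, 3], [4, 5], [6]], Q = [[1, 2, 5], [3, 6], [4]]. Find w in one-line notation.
1 6 4 2 5 3

Reverse the RSK construction: for i from n down to 1, find the cell of Q containing i, remove the entry at that cell from P, and reverse-bump it up through P; the value ejected from row 1 is w(i).

Step i=6: Q has 6 at row 2, column 2; remove 5 from row 2 of P and reverse-bump: 5 enters row 1 and ejects 3. So w(6) = 3. P is now [[1, 2, 5], [4], [6]].
Step i=5: Q has 5 at row 1, column 3; remove that cell from P, ejecting 5. So w(5) = 5. P is now [[1, 2], [4], [6]].
Step i=4: Q has 4 at row 3, column 1; remove 6 from row 3 of P and reverse-bump: 6 enters row 2 and ejects 4; 4 enters row 1 and ejects 2. So w(4) = 2. P is now [[1, 4], [6]].
Step i=3: Q has 3 at row 2, column 1; remove 6 from row 2 of P and reverse-bump: 6 enters row 1 and ejects 4. So w(3) = 4. P is now [[1, 6]].
Step i=2: Q has 2 at row 1, column 2; remove that cell from P, ejecting 6. So w(2) = 6. P is now [[1]].
Step i=1: Q has 1 at row 1, column 1; remove that cell from P, ejecting 1. So w(1) = 1. P is now [].

So w = 1 6 4 2 5 3.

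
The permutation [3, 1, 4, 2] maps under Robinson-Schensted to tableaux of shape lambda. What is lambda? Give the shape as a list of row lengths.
[2, 2]

Row-insert each entry into an empty tableau.

After inserting 3: P = [[3]].
After inserting 1: P = [[1], [3]].
After inserting 4: P = [[1, 4], [3]].
After inserting 2: P = [[1, 2], [3, 4]].

The final insertion tableau P = [[1, 2], [3, 4]] has shape [2, 2].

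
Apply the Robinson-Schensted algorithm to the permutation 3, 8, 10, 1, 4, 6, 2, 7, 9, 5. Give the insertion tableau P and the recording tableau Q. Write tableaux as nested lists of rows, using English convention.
Insert each entry of the permutation into P by Schensted row insertion, recording in Q the position of each new cell.

Insert 3: appended to row 1. P = [[3]], Q = [[1]].
Insert 8: appended to row 1. P = [[3, 8]], Q = [[1, 2]].
Insert 10: appended to row 1. P = [[3, 8, 10]], Q = [[1, 2, 3]].
Insert 1: 1 bumps 3 from row 1; 3 starts row 2. P = [[1, 8, 10], [3]], Q = [[1, 2, 3], [4]].
Insert 4: 4 bumps 8 from row 1; 8 appends to row 2. P = [[1, 4, 10], [3, 8]], Q = [[1, 2, 3], [4, 5]].
Insert 6: 6 bumps 10 from row 1; 10 appends to row 2. P = [[1, 4, 6], [3, 8, 10]], Q = [[1, 2, 3], [4, 5, 6]].
Insert 2: 2 bumps 4 from row 1; 4 bumps 8 from row 2; 8 starts row 3. P = [[1, 2, 6], [3, 4, 10], [8]], Q = [[1, 2, 3], [4, 5, 6], [7]].
Insert 7: appended to row 1. P = [[1, 2, 6, 7], [3, 4, 10], [8]], Q = [[1, 2, 3, 8], [4, 5, 6], [7]].
Insert 9: appended to row 1. P = [[1, 2, 6, 7, 9], [3, 4, 10], [8]], Q = [[1, 2, 3, 8, 9], [4, 5, 6], [7]].
Insert 5: 5 bumps 6 from row 1; 6 bumps 10 from row 2; 10 appends to row 3. P = [[1, 2, 5, 7, 9], [3, 4, 6], [8, 10]], Q = [[1, 2, 3, 8, 9], [4, 5, 6], [7, 10]].

So P = [[1, 2, 5, 7, 9], [3, 4, 6], [8, 10]], Q = [[1, 2, 3, 8, 9], [4, 5, 6], [7, 10]].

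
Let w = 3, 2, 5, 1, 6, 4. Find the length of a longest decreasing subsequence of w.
3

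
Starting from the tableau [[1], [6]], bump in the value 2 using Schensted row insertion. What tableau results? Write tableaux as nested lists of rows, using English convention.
2 is larger than every entry of row 1, so it is appended to row 1. The new tableau is [[1, 2], [6]].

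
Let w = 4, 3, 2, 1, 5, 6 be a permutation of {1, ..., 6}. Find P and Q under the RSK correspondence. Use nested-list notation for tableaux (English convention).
P = [[1, 5, 6], [2], [3], [4]], Q = [[1, 5, 6], [2], [3], [4]]

Insert each entry of the permutation into P by Schensted row insertion, recording in Q the position of each new cell.

Insert 4: appended to row 1. P = [[4]], Q = [[1]].
Insert 3: 3 bumps 4 from row 1; 4 starts row 2. P = [[3], [4]], Q = [[1], [2]].
Insert 2: 2 bumps 3 from row 1; 3 bumps 4 from row 2; 4 starts row 3. P = [[2], [3], [4]], Q = [[1], [2], [3]].
Insert 1: 1 bumps 2 from row 1; 2 bumps 3 from row 2; 3 bumps 4 from row 3; 4 starts row 4. P = [[1], [2], [3], [4]], Q = [[1], [2], [3], [4]].
Insert 5: appended to row 1. P = [[1, 5], [2], [3], [4]], Q = [[1, 5], [2], [3], [4]].
Insert 6: appended to row 1. P = [[1, 5, 6], [2], [3], [4]], Q = [[1, 5, 6], [2], [3], [4]].

So P = [[1, 5, 6], [2], [3], [4]], Q = [[1, 5, 6], [2], [3], [4]].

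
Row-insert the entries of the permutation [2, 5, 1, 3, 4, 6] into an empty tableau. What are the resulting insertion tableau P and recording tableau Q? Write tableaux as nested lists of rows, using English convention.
P = [[1, 3, 4, 6], [2, 5]], Q = [[1, 2, 5, 6], [3, 4]]

Insert each entry of the permutation into P by Schensted row insertion, recording in Q the position of each new cell.

Insert 2: appended to row 1. P = [[2]], Q = [[1]].
Insert 5: appended to row 1. P = [[2, 5]], Q = [[1, 2]].
Insert 1: 1 bumps 2 from row 1; 2 starts row 2. P = [[1, 5], [2]], Q = [[1, 2], [3]].
Insert 3: 3 bumps 5 from row 1; 5 appends to row 2. P = [[1, 3], [2, 5]], Q = [[1, 2], [3, 4]].
Insert 4: appended to row 1. P = [[1, 3, 4], [2, 5]], Q = [[1, 2, 5], [3, 4]].
Insert 6: appended to row 1. P = [[1, 3, 4, 6], [2, 5]], Q = [[1, 2, 5, 6], [3, 4]].

So P = [[1, 3, 4, 6], [2, 5]], Q = [[1, 2, 5, 6], [3, 4]].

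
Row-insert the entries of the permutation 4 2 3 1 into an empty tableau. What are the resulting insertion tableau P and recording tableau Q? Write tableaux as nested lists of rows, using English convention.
P = [[1, 3], [2], [4]], Q = [[1, 3], [2], [4]]

Insert each entry of the permutation into P by Schensted row insertion, recording in Q the position of each new cell.

Insert 4: appended to row 1. P = [[4]], Q = [[1]].
Insert 2: 2 bumps 4 from row 1; 4 starts row 2. P = [[2], [4]], Q = [[1], [2]].
Insert 3: appended to row 1. P = [[2, 3], [4]], Q = [[1, 3], [2]].
Insert 1: 1 bumps 2 from row 1; 2 bumps 4 from row 2; 4 starts row 3. P = [[1, 3], [2], [4]], Q = [[1, 3], [2], [4]].

So P = [[1, 3], [2], [4]], Q = [[1, 3], [2], [4]].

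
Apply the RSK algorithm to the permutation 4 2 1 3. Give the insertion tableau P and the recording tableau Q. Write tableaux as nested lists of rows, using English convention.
P = [[1, 3], [2], [4]], Q = [[1, 4], [2], [3]]

Insert each entry of the permutation into P by Schensted row insertion, recording in Q the position of each new cell.

Insert 4: appended to row 1. P = [[4]].
Insert 2: 2 bumps 4 from row 1; 4 starts row 2. P = [[2], [4]].
Insert 1: 1 bumps 2 from row 1; 2 bumps 4 from row 2; 4 starts row 3. P = [[1], [2], [4]].
Insert 3: appended to row 1. P = [[1, 3], [2], [4]].

So P = [[1, 3], [2], [4]], Q = [[1, 4], [2], [3]].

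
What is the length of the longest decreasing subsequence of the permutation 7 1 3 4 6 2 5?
3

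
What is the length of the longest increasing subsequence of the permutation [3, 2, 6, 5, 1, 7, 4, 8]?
4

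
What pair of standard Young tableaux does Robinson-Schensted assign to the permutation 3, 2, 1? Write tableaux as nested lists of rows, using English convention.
Insert each entry of the permutation into P by Schensted row insertion, recording in Q the position of each new cell.

Insert 3: appended to row 1. P = [[3]], Q = [[1]].
Insert 2: 2 bumps 3 from row 1; 3 starts row 2. P = [[2], [3]], Q = [[1], [2]].
Insert 1: 1 bumps 2 from row 1; 2 bumps 3 from row 2; 3 starts row 3. P = [[1], [2], [3]], Q = [[1], [2], [3]].

So P = [[1], [2], [3]], Q = [[1], [2], [3]].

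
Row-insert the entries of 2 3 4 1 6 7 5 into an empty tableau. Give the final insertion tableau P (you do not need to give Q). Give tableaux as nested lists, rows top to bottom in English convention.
P = [[1, 3, 4, 5, 7], [2, 6]]

After inserting 2: P = [[2]].
After inserting 3: P = [[2, 3]].
After inserting 4: P = [[2, 3, 4]].
After inserting 1: P = [[1, 3, 4], [2]].
After inserting 6: P = [[1, 3, 4, 6], [2]].
After inserting 7: P = [[1, 3, 4, 6, 7], [2]].
After inserting 5: P = [[1, 3, 4, 5, 7], [2, 6]].

So P = [[1, 3, 4, 5, 7], [2, 6]].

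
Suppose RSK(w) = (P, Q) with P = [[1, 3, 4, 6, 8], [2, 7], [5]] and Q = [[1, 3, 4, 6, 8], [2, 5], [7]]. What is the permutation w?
Reverse RSK: for i = n, n-1, ..., 1, locate i in Q, remove the corresponding corner cell from P, and reverse-bump its entry up through P; the value ejected from row 1 is w(i).

So w = 5 2 3 7 4 6 1 8.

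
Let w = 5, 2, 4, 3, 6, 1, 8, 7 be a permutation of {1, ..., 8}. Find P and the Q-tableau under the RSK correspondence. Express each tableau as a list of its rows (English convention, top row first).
Insert each entry of the permutation into P by Schensted row insertion, recording in Q the position of each new cell.

After inserting 5: P = [[5]].
After inserting 2: P = [[2], [5]].
After inserting 4: P = [[2, 4], [5]].
After inserting 3: P = [[2, 3], [4], [5]].
After inserting 6: P = [[2, 3, 6], [4], [5]].
After inserting 1: P = [[1, 3, 6], [2], [4], [5]].
After inserting 8: P = [[1, 3, 6, 8], [2], [4], [5]].
After inserting 7: P = [[1, 3, 6, 7], [2, 8], [4], [5]].

So P = [[1, 3, 6, 7], [2, 8], [4], [5]], Q = [[1, 3, 5, 7], [2, 8], [4], [6]].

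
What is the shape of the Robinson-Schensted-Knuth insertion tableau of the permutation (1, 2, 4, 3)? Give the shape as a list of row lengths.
[3, 1]

Row-insert each entry into an empty tableau.

After inserting 1: P = [[1]].
After inserting 2: P = [[1, 2]].
After inserting 4: P = [[1, 2, 4]].
After inserting 3: P = [[1, 2, 3], [4]].

The final insertion tableau P = [[1, 2, 3], [4]] has shape [3, 1].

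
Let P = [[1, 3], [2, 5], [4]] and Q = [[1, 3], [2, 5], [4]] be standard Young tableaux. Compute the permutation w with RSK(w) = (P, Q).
4 2 5 1 3

Reverse the RSK construction: for i from n down to 1, find the cell of Q containing i, remove the entry at that cell from P, and reverse-bump it up through P; the value ejected from row 1 is w(i).

Step i=5: Q has 5 at row 2, column 2; remove 5 from row 2 of P and reverse-bump: 5 enters row 1 and ejects 3. So w(5) = 3. P is now [[1, 5], [2], [4]].
Step i=4: Q has 4 at row 3, column 1; remove 4 from row 3 of P and reverse-bump: 4 enters row 2 and ejects 2; 2 enters row 1 and ejects 1. So w(4) = 1. P is now [[2, 5], [4]].
Step i=3: Q has 3 at row 1, column 2; remove that cell from P, ejecting 5. So w(3) = 5. P is now [[2], [4]].
Step i=2: Q has 2 at row 2, column 1; remove 4 from row 2 of P and reverse-bump: 4 enters row 1 and ejects 2. So w(2) = 2. P is now [[4]].
Step i=1: Q has 1 at row 1, column 1; remove that cell from P, ejecting 4. So w(1) = 4. P is now [].

So w = 4 2 5 1 3.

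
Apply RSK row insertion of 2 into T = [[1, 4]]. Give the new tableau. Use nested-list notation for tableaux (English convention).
In row 1, 2 replaces 4 (the leftmost entry greater than 2); 4 is bumped to row 2. 4 starts a new row 2. The new tableau is [[1, 2], [4]].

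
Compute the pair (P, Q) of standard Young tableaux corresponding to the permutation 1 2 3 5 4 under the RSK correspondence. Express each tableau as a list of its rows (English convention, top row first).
P = [[1, 2, 3, 4], [5]], Q = [[1, 2, 3, 4], [5]]

Insert each entry of the permutation into P by Schensted row insertion, recording in Q the position of each new cell.

Insert 1: appended to row 1. P = [[1]], Q = [[1]].
Insert 2: appended to row 1. P = [[1, 2]], Q = [[1, 2]].
Insert 3: appended to row 1. P = [[1, 2, 3]], Q = [[1, 2, 3]].
Insert 5: appended to row 1. P = [[1, 2, 3, 5]], Q = [[1, 2, 3, 4]].
Insert 4: 4 bumps 5 from row 1; 5 starts row 2. P = [[1, 2, 3, 4], [5]], Q = [[1, 2, 3, 4], [5]].

So P = [[1, 2, 3, 4], [5]], Q = [[1, 2, 3, 4], [5]].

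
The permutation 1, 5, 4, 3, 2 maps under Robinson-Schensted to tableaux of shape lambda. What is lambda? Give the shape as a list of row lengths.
RSK row insertion gives P = [[1, 2], [3], [4], [5]], which has shape [2, 1, 1, 1].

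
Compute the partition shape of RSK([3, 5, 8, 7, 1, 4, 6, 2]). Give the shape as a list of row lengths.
Row-insert each entry into an empty tableau.

After inserting 3: P = [[3]].
After inserting 5: P = [[3, 5]].
After inserting 8: P = [[3, 5, 8]].
After inserting 7: P = [[3, 5, 7], [8]].
After inserting 1: P = [[1, 5, 7], [3], [8]].
After inserting 4: P = [[1, 4, 7], [3, 5], [8]].
After inserting 6: P = [[1, 4, 6], [3, 5, 7], [8]].
After inserting 2: P = [[1, 2, 6], [3, 4, 7], [5], [8]].

The final insertion tableau P = [[1, 2, 6], [3, 4, 7], [5], [8]] has shape [3, 3, 1, 1].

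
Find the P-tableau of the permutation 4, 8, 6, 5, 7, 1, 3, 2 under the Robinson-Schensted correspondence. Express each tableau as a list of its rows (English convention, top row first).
P = [[1, 2, 7], [3, 5], [4], [6], [8]]

Insert 4: appended to row 1. P = [[4]].
Insert 8: appended to row 1. P = [[4, 8]].
Insert 6: 6 bumps 8 from row 1; 8 starts row 2. P = [[4, 6], [8]].
Insert 5: 5 bumps 6 from row 1; 6 bumps 8 from row 2; 8 starts row 3. P = [[4, 5], [6], [8]].
Insert 7: appended to row 1. P = [[4, 5, 7], [6], [8]].
Insert 1: 1 bumps 4 from row 1; 4 bumps 6 from row 2; 6 bumps 8 from row 3; 8 starts row 4. P = [[1, 5, 7], [4], [6], [8]].
Insert 3: 3 bumps 5 from row 1; 5 appends to row 2. P = [[1, 3, 7], [4, 5], [6], [8]].
Insert 2: 2 bumps 3 from row 1; 3 bumps 4 from row 2; 4 bumps 6 from row 3; 6 bumps 8 from row 4; 8 starts row 5. P = [[1, 2, 7], [3, 5], [4], [6], [8]].

So P = [[1, 2, 7], [3, 5], [4], [6], [8]].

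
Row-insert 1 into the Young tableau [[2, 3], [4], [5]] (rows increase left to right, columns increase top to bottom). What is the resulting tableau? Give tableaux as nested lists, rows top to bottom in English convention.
In row 1, 1 replaces 2 (the leftmost entry greater than 1); 2 is bumped to row 2. In row 2, 2 replaces 4 (the leftmost entry greater than 2); 4 is bumped to row 3. In row 3, 4 replaces 5 (the leftmost entry greater than 4); 5 is bumped to row 4. 5 starts a new row 4. The new tableau is [[1, 3], [2], [4], [5]].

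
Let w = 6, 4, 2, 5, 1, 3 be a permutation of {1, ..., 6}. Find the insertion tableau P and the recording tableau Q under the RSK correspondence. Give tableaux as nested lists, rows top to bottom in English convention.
P = [[1, 3], [2, 5], [4], [6]], Q = [[1, 4], [2, 6], [3], [5]]

Insert each entry of the permutation into P by Schensted row insertion, recording in Q the position of each new cell.

Insert 6: appended to row 1. P = [[6]].
Insert 4: 4 bumps 6 from row 1; 6 starts row 2. P = [[4], [6]].
Insert 2: 2 bumps 4 from row 1; 4 bumps 6 from row 2; 6 starts row 3. P = [[2], [4], [6]].
Insert 5: appended to row 1. P = [[2, 5], [4], [6]].
Insert 1: 1 bumps 2 from row 1; 2 bumps 4 from row 2; 4 bumps 6 from row 3; 6 starts row 4. P = [[1, 5], [2], [4], [6]].
Insert 3: 3 bumps 5 from row 1; 5 appends to row 2. P = [[1, 3], [2, 5], [4], [6]].

So P = [[1, 3], [2, 5], [4], [6]], Q = [[1, 4], [2, 6], [3], [5]].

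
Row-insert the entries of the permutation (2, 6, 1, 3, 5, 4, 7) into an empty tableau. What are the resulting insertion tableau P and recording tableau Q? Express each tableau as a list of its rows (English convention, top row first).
Insert each entry of the permutation into P by Schensted row insertion, recording in Q the position of each new cell.

Insert 2: appended to row 1. P = [[2]].
Insert 6: appended to row 1. P = [[2, 6]].
Insert 1: 1 bumps 2 from row 1; 2 starts row 2. P = [[1, 6], [2]].
Insert 3: 3 bumps 6 from row 1; 6 appends to row 2. P = [[1, 3], [2, 6]].
Insert 5: appended to row 1. P = [[1, 3, 5], [2, 6]].
Insert 4: 4 bumps 5 from row 1; 5 bumps 6 from row 2; 6 starts row 3. P = [[1, 3, 4], [2, 5], [6]].
Insert 7: appended to row 1. P = [[1, 3, 4, 7], [2, 5], [6]].

So P = [[1, 3, 4, 7], [2, 5], [6]], Q = [[1, 2, 5, 7], [3, 4], [6]].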